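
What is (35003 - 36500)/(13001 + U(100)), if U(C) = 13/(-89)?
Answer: -44411/385692 ≈ -0.11515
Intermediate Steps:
U(C) = -13/89 (U(C) = 13*(-1/89) = -13/89)
(35003 - 36500)/(13001 + U(100)) = (35003 - 36500)/(13001 - 13/89) = -1497/1157076/89 = -1497*89/1157076 = -44411/385692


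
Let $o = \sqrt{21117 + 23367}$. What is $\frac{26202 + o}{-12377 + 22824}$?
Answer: $\frac{26202}{10447} + \frac{2 \sqrt{11121}}{10447} \approx 2.5283$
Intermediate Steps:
$o = 2 \sqrt{11121}$ ($o = \sqrt{44484} = 2 \sqrt{11121} \approx 210.91$)
$\frac{26202 + o}{-12377 + 22824} = \frac{26202 + 2 \sqrt{11121}}{-12377 + 22824} = \frac{26202 + 2 \sqrt{11121}}{10447} = \left(26202 + 2 \sqrt{11121}\right) \frac{1}{10447} = \frac{26202}{10447} + \frac{2 \sqrt{11121}}{10447}$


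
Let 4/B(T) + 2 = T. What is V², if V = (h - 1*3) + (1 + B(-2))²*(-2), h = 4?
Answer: 1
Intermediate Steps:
B(T) = 4/(-2 + T)
V = 1 (V = (4 - 1*3) + (1 + 4/(-2 - 2))²*(-2) = (4 - 3) + (1 + 4/(-4))²*(-2) = 1 + (1 + 4*(-¼))²*(-2) = 1 + (1 - 1)²*(-2) = 1 + 0²*(-2) = 1 + 0*(-2) = 1 + 0 = 1)
V² = 1² = 1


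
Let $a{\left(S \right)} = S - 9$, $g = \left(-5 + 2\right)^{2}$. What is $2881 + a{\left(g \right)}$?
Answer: $2881$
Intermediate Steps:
$g = 9$ ($g = \left(-3\right)^{2} = 9$)
$a{\left(S \right)} = -9 + S$
$2881 + a{\left(g \right)} = 2881 + \left(-9 + 9\right) = 2881 + 0 = 2881$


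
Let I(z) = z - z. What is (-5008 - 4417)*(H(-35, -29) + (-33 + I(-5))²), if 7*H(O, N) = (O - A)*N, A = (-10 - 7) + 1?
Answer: -77039950/7 ≈ -1.1006e+7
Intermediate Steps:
A = -16 (A = -17 + 1 = -16)
I(z) = 0
H(O, N) = N*(16 + O)/7 (H(O, N) = ((O - 1*(-16))*N)/7 = ((O + 16)*N)/7 = ((16 + O)*N)/7 = (N*(16 + O))/7 = N*(16 + O)/7)
(-5008 - 4417)*(H(-35, -29) + (-33 + I(-5))²) = (-5008 - 4417)*((⅐)*(-29)*(16 - 35) + (-33 + 0)²) = -9425*((⅐)*(-29)*(-19) + (-33)²) = -9425*(551/7 + 1089) = -9425*8174/7 = -77039950/7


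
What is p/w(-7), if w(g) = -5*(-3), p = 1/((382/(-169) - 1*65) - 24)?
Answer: -169/231345 ≈ -0.00073051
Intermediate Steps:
p = -169/15423 (p = 1/((382*(-1/169) - 65) - 24) = 1/((-382/169 - 65) - 24) = 1/(-11367/169 - 24) = 1/(-15423/169) = -169/15423 ≈ -0.010958)
w(g) = 15
p/w(-7) = -169/15423/15 = -169/15423*1/15 = -169/231345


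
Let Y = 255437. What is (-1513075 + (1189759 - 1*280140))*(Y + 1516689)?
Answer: -1069400067456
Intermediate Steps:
(-1513075 + (1189759 - 1*280140))*(Y + 1516689) = (-1513075 + (1189759 - 1*280140))*(255437 + 1516689) = (-1513075 + (1189759 - 280140))*1772126 = (-1513075 + 909619)*1772126 = -603456*1772126 = -1069400067456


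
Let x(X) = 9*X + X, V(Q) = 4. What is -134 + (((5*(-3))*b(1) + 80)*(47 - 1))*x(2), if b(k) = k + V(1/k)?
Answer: 4466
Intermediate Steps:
x(X) = 10*X
b(k) = 4 + k (b(k) = k + 4 = 4 + k)
-134 + (((5*(-3))*b(1) + 80)*(47 - 1))*x(2) = -134 + (((5*(-3))*(4 + 1) + 80)*(47 - 1))*(10*2) = -134 + ((-15*5 + 80)*46)*20 = -134 + ((-75 + 80)*46)*20 = -134 + (5*46)*20 = -134 + 230*20 = -134 + 4600 = 4466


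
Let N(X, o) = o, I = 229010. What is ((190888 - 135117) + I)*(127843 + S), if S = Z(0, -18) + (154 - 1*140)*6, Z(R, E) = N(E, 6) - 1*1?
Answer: 36432602892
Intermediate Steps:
Z(R, E) = 5 (Z(R, E) = 6 - 1*1 = 6 - 1 = 5)
S = 89 (S = 5 + (154 - 1*140)*6 = 5 + (154 - 140)*6 = 5 + 14*6 = 5 + 84 = 89)
((190888 - 135117) + I)*(127843 + S) = ((190888 - 135117) + 229010)*(127843 + 89) = (55771 + 229010)*127932 = 284781*127932 = 36432602892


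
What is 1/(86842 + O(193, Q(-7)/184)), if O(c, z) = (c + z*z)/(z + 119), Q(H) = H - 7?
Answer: 1006572/87414359225 ≈ 1.1515e-5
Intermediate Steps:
Q(H) = -7 + H
O(c, z) = (c + z**2)/(119 + z)
1/(86842 + O(193, Q(-7)/184)) = 1/(86842 + (193 + ((-7 - 7)/184)**2)/(119 + (-7 - 7)/184)) = 1/(86842 + (193 + (-14*1/184)**2)/(119 - 14*1/184)) = 1/(86842 + (193 + (-7/92)**2)/(119 - 7/92)) = 1/(86842 + (193 + 49/8464)/(10941/92)) = 1/(86842 + (92/10941)*(1633601/8464)) = 1/(86842 + 1633601/1006572) = 1/(87414359225/1006572) = 1006572/87414359225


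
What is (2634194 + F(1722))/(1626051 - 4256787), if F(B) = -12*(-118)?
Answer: -1317805/1315368 ≈ -1.0019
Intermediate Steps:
F(B) = 1416
(2634194 + F(1722))/(1626051 - 4256787) = (2634194 + 1416)/(1626051 - 4256787) = 2635610/(-2630736) = 2635610*(-1/2630736) = -1317805/1315368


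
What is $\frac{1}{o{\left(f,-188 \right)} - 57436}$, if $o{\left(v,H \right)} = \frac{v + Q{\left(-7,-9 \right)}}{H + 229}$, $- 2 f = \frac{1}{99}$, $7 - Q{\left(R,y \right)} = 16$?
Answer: $- \frac{8118}{466267231} \approx -1.7411 \cdot 10^{-5}$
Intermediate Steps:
$Q{\left(R,y \right)} = -9$ ($Q{\left(R,y \right)} = 7 - 16 = -9$)
$f = - \frac{1}{198}$ ($f = - \frac{1}{2 \cdot 99} = \left(- \frac{1}{2}\right) \frac{1}{99} = - \frac{1}{198} \approx -0.0050505$)
$o{\left(v,H \right)} = \frac{-9 + v}{229 + H}$ ($o{\left(v,H \right)} = \frac{v - 9}{H + 229} = \frac{-9 + v}{229 + H}$)
$\frac{1}{o{\left(f,-188 \right)} - 57436} = \frac{1}{\frac{-9 - \frac{1}{198}}{229 - 188} - 57436} = \frac{1}{\frac{1}{41} \left(- \frac{1783}{198}\right) - 57436} = \frac{1}{- \frac{1783}{8118} - 57436} = \frac{1}{- \frac{466267231}{8118}} = - \frac{8118}{466267231}$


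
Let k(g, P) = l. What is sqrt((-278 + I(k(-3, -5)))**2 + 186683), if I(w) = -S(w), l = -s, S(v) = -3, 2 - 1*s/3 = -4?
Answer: 2*sqrt(65577) ≈ 512.16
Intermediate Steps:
s = 18 (s = 6 - 3*(-4) = 6 + 12 = 18)
l = -18 (l = -1*18 = -18)
k(g, P) = -18
I(w) = 3 (I(w) = -1*(-3) = 3)
sqrt((-278 + I(k(-3, -5)))**2 + 186683) = sqrt((-278 + 3)**2 + 186683) = sqrt((-275)**2 + 186683) = sqrt(75625 + 186683) = sqrt(262308) = 2*sqrt(65577)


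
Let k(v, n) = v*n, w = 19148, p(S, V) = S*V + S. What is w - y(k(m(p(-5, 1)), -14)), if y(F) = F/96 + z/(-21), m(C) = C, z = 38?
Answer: 3216923/168 ≈ 19148.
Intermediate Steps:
p(S, V) = S + S*V
k(v, n) = n*v
y(F) = -38/21 + F/96 (y(F) = F/96 + 38/(-21) = F*(1/96) + 38*(-1/21) = F/96 - 38/21 = -38/21 + F/96)
w - y(k(m(p(-5, 1)), -14)) = 19148 - (-38/21 + (-(-70)*(1 + 1))/96) = 19148 - (-38/21 + (-(-70)*2)/96) = 19148 - (-38/21 + (-14*(-10))/96) = 19148 - (-38/21 + (1/96)*140) = 19148 - (-38/21 + 35/24) = 19148 - 1*(-59/168) = 19148 + 59/168 = 3216923/168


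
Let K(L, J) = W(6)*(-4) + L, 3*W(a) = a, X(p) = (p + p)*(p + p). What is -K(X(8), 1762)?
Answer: -248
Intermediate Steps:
X(p) = 4*p**2 (X(p) = (2*p)*(2*p) = 4*p**2)
W(a) = a/3
K(L, J) = -8 + L (K(L, J) = ((1/3)*6)*(-4) + L = 2*(-4) + L = -8 + L)
-K(X(8), 1762) = -(-8 + 4*8**2) = -(-8 + 4*64) = -(-8 + 256) = -1*248 = -248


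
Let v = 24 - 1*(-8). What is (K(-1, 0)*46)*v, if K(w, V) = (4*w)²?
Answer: 23552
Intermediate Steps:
K(w, V) = 16*w²
v = 32 (v = 24 + 8 = 32)
(K(-1, 0)*46)*v = ((16*(-1)²)*46)*32 = ((16*1)*46)*32 = (16*46)*32 = 736*32 = 23552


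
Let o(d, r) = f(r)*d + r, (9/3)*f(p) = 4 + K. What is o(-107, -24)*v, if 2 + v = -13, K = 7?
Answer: 6245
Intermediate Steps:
v = -15 (v = -2 - 13 = -15)
f(p) = 11/3 (f(p) = (4 + 7)/3 = (⅓)*11 = 11/3)
o(d, r) = r + 11*d/3 (o(d, r) = 11*d/3 + r = r + 11*d/3)
o(-107, -24)*v = (-24 + (11/3)*(-107))*(-15) = (-24 - 1177/3)*(-15) = -1249/3*(-15) = 6245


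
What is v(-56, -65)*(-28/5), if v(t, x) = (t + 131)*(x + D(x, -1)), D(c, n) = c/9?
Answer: 91000/3 ≈ 30333.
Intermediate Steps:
D(c, n) = c/9 (D(c, n) = c*(⅑) = c/9)
v(t, x) = 10*x*(131 + t)/9 (v(t, x) = (t + 131)*(x + x/9) = (131 + t)*(10*x/9) = 10*x*(131 + t)/9)
v(-56, -65)*(-28/5) = ((10/9)*(-65)*(131 - 56))*(-28/5) = ((10/9)*(-65)*75)*(-28*⅕) = -16250/3*(-28/5) = 91000/3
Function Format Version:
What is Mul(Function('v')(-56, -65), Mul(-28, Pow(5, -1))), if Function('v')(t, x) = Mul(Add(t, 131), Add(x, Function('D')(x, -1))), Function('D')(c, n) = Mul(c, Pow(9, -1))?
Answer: Rational(91000, 3) ≈ 30333.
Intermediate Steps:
Function('D')(c, n) = Mul(Rational(1, 9), c) (Function('D')(c, n) = Mul(c, Rational(1, 9)) = Mul(Rational(1, 9), c))
Function('v')(t, x) = Mul(Rational(10, 9), x, Add(131, t)) (Function('v')(t, x) = Mul(Add(t, 131), Add(x, Mul(Rational(1, 9), x))) = Mul(Add(131, t), Mul(Rational(10, 9), x)) = Mul(Rational(10, 9), x, Add(131, t)))
Mul(Function('v')(-56, -65), Mul(-28, Pow(5, -1))) = Mul(Mul(Rational(10, 9), -65, Add(131, -56)), Mul(-28, Pow(5, -1))) = Mul(Mul(Rational(10, 9), -65, 75), Mul(-28, Rational(1, 5))) = Mul(Rational(-16250, 3), Rational(-28, 5)) = Rational(91000, 3)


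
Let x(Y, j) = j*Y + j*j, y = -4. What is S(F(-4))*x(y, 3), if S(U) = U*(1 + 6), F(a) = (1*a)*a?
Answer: -336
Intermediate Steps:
F(a) = a² (F(a) = a*a = a²)
x(Y, j) = j² + Y*j (x(Y, j) = Y*j + j² = j² + Y*j)
S(U) = 7*U (S(U) = U*7 = 7*U)
S(F(-4))*x(y, 3) = (7*(-4)²)*(3*(-4 + 3)) = (7*16)*(3*(-1)) = 112*(-3) = -336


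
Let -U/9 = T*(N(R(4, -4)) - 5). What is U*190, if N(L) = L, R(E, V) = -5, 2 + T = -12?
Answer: -239400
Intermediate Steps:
T = -14 (T = -2 - 12 = -14)
U = -1260 (U = -(-126)*(-5 - 5) = -(-126)*(-10) = -9*140 = -1260)
U*190 = -1260*190 = -239400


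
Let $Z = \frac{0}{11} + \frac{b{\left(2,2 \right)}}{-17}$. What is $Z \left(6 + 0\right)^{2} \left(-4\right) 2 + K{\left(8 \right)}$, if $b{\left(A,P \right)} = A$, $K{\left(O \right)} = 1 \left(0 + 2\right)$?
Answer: $\frac{610}{17} \approx 35.882$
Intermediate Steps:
$K{\left(O \right)} = 2$ ($K{\left(O \right)} = 1 \cdot 2 = 2$)
$Z = - \frac{2}{17}$ ($Z = \frac{0}{11} + \frac{2}{-17} = 0 \cdot \frac{1}{11} + 2 \left(- \frac{1}{17}\right) = 0 - \frac{2}{17} = - \frac{2}{17} \approx -0.11765$)
$Z \left(6 + 0\right)^{2} \left(-4\right) 2 + K{\left(8 \right)} = - \frac{2 \left(6 + 0\right)^{2} \left(-4\right) 2}{17} + 2 = - \frac{2 \cdot 6^{2} \left(-4\right) 2}{17} + 2 = - \frac{2 \cdot 36 \left(-4\right) 2}{17} + 2 = - \frac{2 \left(\left(-144\right) 2\right)}{17} + 2 = \left(- \frac{2}{17}\right) \left(-288\right) + 2 = \frac{576}{17} + 2 = \frac{610}{17}$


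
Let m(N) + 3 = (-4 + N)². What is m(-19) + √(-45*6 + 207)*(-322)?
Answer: 526 - 966*I*√7 ≈ 526.0 - 2555.8*I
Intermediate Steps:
m(N) = -3 + (-4 + N)²
m(-19) + √(-45*6 + 207)*(-322) = (-3 + (-4 - 19)²) + √(-45*6 + 207)*(-322) = (-3 + (-23)²) + √(-270 + 207)*(-322) = (-3 + 529) + √(-63)*(-322) = 526 + (3*I*√7)*(-322) = 526 - 966*I*√7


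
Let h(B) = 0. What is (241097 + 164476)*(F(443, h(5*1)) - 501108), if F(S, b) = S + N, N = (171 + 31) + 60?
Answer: -202949945919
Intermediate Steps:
N = 262 (N = 202 + 60 = 262)
F(S, b) = 262 + S (F(S, b) = S + 262 = 262 + S)
(241097 + 164476)*(F(443, h(5*1)) - 501108) = (241097 + 164476)*((262 + 443) - 501108) = 405573*(705 - 501108) = 405573*(-500403) = -202949945919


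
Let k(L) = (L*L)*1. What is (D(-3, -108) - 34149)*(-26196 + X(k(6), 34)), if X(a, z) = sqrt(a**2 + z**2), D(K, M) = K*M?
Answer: 886079700 - 67650*sqrt(613) ≈ 8.8440e+8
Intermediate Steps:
k(L) = L**2 (k(L) = L**2*1 = L**2)
(D(-3, -108) - 34149)*(-26196 + X(k(6), 34)) = (-3*(-108) - 34149)*(-26196 + sqrt((6**2)**2 + 34**2)) = (324 - 34149)*(-26196 + sqrt(36**2 + 1156)) = -33825*(-26196 + sqrt(1296 + 1156)) = -33825*(-26196 + sqrt(2452)) = -33825*(-26196 + 2*sqrt(613)) = 886079700 - 67650*sqrt(613)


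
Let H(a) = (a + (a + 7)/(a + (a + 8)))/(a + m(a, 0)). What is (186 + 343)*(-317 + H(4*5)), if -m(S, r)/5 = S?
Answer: -214821081/1280 ≈ -1.6783e+5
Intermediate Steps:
m(S, r) = -5*S
H(a) = -(a + (7 + a)/(8 + 2*a))/(4*a) (H(a) = (a + (a + 7)/(a + (a + 8)))/(a - 5*a) = (a + (7 + a)/(a + (8 + a)))/((-4*a)) = (a + (7 + a)/(8 + 2*a))*(-1/(4*a)) = -(a + (7 + a)/(8 + 2*a))/(4*a))
(186 + 343)*(-317 + H(4*5)) = (186 + 343)*(-317 + (7 + 2*(4*5)**2 + 9*(4*5))/(8*((4*5))*(-4 - 4*5))) = 529*(-317 + (1/8)*(7 + 2*20**2 + 9*20)/(20*(-4 - 1*20))) = 529*(-317 + (1/8)*(1/20)*(7 + 2*400 + 180)/(-4 - 20)) = 529*(-317 + (1/8)*(1/20)*(7 + 800 + 180)/(-24)) = 529*(-317 + (1/8)*(1/20)*(-1/24)*987) = 529*(-317 - 329/1280) = 529*(-406089/1280) = -214821081/1280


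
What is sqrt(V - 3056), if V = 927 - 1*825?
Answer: I*sqrt(2954) ≈ 54.351*I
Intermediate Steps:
V = 102 (V = 927 - 825 = 102)
sqrt(V - 3056) = sqrt(102 - 3056) = sqrt(-2954) = I*sqrt(2954)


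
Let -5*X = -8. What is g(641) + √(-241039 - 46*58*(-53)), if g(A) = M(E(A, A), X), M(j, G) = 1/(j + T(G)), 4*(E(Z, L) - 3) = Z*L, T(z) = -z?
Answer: 20/2054433 + I*√99635 ≈ 9.735e-6 + 315.65*I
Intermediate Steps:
X = 8/5 (X = -⅕*(-8) = 8/5 ≈ 1.6000)
E(Z, L) = 3 + L*Z/4 (E(Z, L) = 3 + (Z*L)/4 = 3 + (L*Z)/4 = 3 + L*Z/4)
M(j, G) = 1/(j - G)
g(A) = 1/(7/5 + A²/4) (g(A) = 1/((3 + A*A/4) - 1*8/5) = 1/((3 + A²/4) - 8/5) = 1/(7/5 + A²/4))
g(641) + √(-241039 - 46*58*(-53)) = 20/(28 + 5*641²) + √(-241039 - 46*58*(-53)) = 20/(28 + 5*410881) + √(-241039 - 2668*(-53)) = 20/(28 + 2054405) + √(-241039 + 141404) = 20/2054433 + √(-99635) = 20*(1/2054433) + I*√99635 = 20/2054433 + I*√99635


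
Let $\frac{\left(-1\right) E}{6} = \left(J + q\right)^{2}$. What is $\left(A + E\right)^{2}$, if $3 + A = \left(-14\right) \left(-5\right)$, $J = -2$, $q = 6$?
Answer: $841$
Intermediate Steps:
$A = 67$ ($A = -3 - -70 = -3 + 70 = 67$)
$E = -96$ ($E = - 6 \left(-2 + 6\right)^{2} = - 6 \cdot 4^{2} = \left(-6\right) 16 = -96$)
$\left(A + E\right)^{2} = \left(67 - 96\right)^{2} = \left(-29\right)^{2} = 841$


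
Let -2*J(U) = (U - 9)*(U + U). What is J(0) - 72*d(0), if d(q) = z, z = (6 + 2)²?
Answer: -4608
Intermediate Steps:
z = 64 (z = 8² = 64)
d(q) = 64
J(U) = -U*(-9 + U) (J(U) = -(U - 9)*(U + U)/2 = -(-9 + U)*2*U/2 = -U*(-9 + U))
J(0) - 72*d(0) = 0*(9 - 1*0) - 72*64 = 0*(9 + 0) - 4608 = 0*9 - 4608 = 0 - 4608 = -4608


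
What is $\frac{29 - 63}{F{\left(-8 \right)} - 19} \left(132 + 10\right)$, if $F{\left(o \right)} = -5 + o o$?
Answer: $- \frac{1207}{10} \approx -120.7$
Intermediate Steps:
$F{\left(o \right)} = -5 + o^{2}$
$\frac{29 - 63}{F{\left(-8 \right)} - 19} \left(132 + 10\right) = \frac{29 - 63}{\left(-5 + \left(-8\right)^{2}\right) - 19} \left(132 + 10\right) = - \frac{34}{\left(-5 + 64\right) - 19} \cdot 142 = - \frac{34}{59 - 19} \cdot 142 = - \frac{34}{40} \cdot 142 = \left(-34\right) \frac{1}{40} \cdot 142 = \left(- \frac{17}{20}\right) 142 = - \frac{1207}{10}$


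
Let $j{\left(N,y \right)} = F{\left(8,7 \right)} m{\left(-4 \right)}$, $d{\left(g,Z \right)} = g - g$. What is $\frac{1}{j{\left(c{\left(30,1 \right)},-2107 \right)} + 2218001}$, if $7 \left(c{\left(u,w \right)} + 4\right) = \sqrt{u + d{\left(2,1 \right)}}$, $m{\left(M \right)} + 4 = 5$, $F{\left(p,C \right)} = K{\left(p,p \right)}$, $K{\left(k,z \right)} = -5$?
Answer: $\frac{1}{2217996} \approx 4.5086 \cdot 10^{-7}$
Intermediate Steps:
$d{\left(g,Z \right)} = 0$
$F{\left(p,C \right)} = -5$
$m{\left(M \right)} = 1$ ($m{\left(M \right)} = -4 + 5 = 1$)
$c{\left(u,w \right)} = -4 + \frac{\sqrt{u}}{7}$ ($c{\left(u,w \right)} = -4 + \frac{\sqrt{u + 0}}{7} = -4 + \frac{\sqrt{u}}{7}$)
$j{\left(N,y \right)} = -5$ ($j{\left(N,y \right)} = \left(-5\right) 1 = -5$)
$\frac{1}{j{\left(c{\left(30,1 \right)},-2107 \right)} + 2218001} = \frac{1}{-5 + 2218001} = \frac{1}{2217996}$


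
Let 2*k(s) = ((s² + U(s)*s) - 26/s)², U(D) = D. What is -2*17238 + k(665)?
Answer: 172965621141991988/442225 ≈ 3.9113e+11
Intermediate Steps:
k(s) = (-26/s + 2*s²)²/2 (k(s) = ((s² + s*s) - 26/s)²/2 = ((s² + s²) - 26/s)²/2 = (2*s² - 26/s)²/2 = (-26/s + 2*s²)²/2)
-2*17238 + k(665) = -2*17238 + 2*(-13 + 665³)²/665² = -34476 + 2*(1/442225)*(-13 + 294079625)² = -34476 + 2*(1/442225)*294079612² = -34476 + 2*(1/442225)*86482818194070544 = -34476 + 172965636388141088/442225 = 172965621141991988/442225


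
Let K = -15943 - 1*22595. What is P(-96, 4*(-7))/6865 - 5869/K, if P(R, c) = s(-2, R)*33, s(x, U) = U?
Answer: -81797699/264563370 ≈ -0.30918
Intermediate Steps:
K = -38538 (K = -15943 - 22595 = -38538)
P(R, c) = 33*R (P(R, c) = R*33 = 33*R)
P(-96, 4*(-7))/6865 - 5869/K = (33*(-96))/6865 - 5869/(-38538) = -3168*1/6865 - 5869*(-1/38538) = -3168/6865 + 5869/38538 = -81797699/264563370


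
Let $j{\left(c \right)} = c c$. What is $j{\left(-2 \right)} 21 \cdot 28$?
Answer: $2352$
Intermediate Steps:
$j{\left(c \right)} = c^{2}$
$j{\left(-2 \right)} 21 \cdot 28 = \left(-2\right)^{2} \cdot 21 \cdot 28 = 4 \cdot 21 \cdot 28 = 84 \cdot 28 = 2352$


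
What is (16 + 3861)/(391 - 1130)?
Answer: -3877/739 ≈ -5.2463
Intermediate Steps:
(16 + 3861)/(391 - 1130) = 3877/(-739) = 3877*(-1/739) = -3877/739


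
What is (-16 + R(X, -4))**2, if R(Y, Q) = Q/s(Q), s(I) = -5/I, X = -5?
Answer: 9216/25 ≈ 368.64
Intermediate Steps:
R(Y, Q) = -Q**2/5 (R(Y, Q) = Q/((-5/Q)) = Q*(-Q/5) = -Q**2/5)
(-16 + R(X, -4))**2 = (-16 - 1/5*(-4)**2)**2 = (-16 - 1/5*16)**2 = (-16 - 16/5)**2 = (-96/5)**2 = 9216/25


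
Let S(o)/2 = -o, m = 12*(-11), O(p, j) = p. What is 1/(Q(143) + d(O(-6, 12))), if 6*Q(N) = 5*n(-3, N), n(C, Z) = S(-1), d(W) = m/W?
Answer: 3/71 ≈ 0.042253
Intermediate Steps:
m = -132
d(W) = -132/W
S(o) = -2*o (S(o) = 2*(-o) = -2*o)
n(C, Z) = 2 (n(C, Z) = -2*(-1) = 2)
Q(N) = 5/3 (Q(N) = (5*2)/6 = (1/6)*10 = 5/3)
1/(Q(143) + d(O(-6, 12))) = 1/(5/3 - 132/(-6)) = 1/(5/3 - 132*(-1/6)) = 1/(5/3 + 22) = 1/(71/3) = 3/71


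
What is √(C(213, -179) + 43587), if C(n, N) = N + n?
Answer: √43621 ≈ 208.86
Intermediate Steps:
√(C(213, -179) + 43587) = √((-179 + 213) + 43587) = √(34 + 43587) = √43621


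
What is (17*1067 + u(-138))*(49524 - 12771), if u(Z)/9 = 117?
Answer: 705363576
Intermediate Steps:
u(Z) = 1053 (u(Z) = 9*117 = 1053)
(17*1067 + u(-138))*(49524 - 12771) = (17*1067 + 1053)*(49524 - 12771) = (18139 + 1053)*36753 = 19192*36753 = 705363576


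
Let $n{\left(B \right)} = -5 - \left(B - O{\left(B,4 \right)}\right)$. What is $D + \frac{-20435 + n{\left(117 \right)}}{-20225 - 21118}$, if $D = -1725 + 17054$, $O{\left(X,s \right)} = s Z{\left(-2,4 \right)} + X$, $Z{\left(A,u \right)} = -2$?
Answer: $\frac{211255765}{13781} \approx 15330.0$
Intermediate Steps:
$O{\left(X,s \right)} = X - 2 s$ ($O{\left(X,s \right)} = s \left(-2\right) + X = - 2 s + X = X - 2 s$)
$D = 15329$
$n{\left(B \right)} = -13$ ($n{\left(B \right)} = -5 + \left(\left(B - 8\right) - B\right) = -5 + \left(\left(-8 + B\right) - B\right) = -5 - 8 = -13$)
$D + \frac{-20435 + n{\left(117 \right)}}{-20225 - 21118} = 15329 + \frac{-20435 - 13}{-20225 - 21118} = 15329 - \frac{20448}{-41343} = 15329 - - \frac{6816}{13781} = 15329 + \frac{6816}{13781} = \frac{211255765}{13781}$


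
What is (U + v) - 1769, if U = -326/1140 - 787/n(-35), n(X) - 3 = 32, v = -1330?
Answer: -12455869/3990 ≈ -3121.8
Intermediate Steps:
n(X) = 35 (n(X) = 3 + 32 = 35)
U = -90859/3990 (U = -326/1140 - 787/35 = -326*1/1140 - 787*1/35 = -163/570 - 787/35 = -90859/3990 ≈ -22.772)
(U + v) - 1769 = (-90859/3990 - 1330) - 1769 = -5397559/3990 - 1769 = -12455869/3990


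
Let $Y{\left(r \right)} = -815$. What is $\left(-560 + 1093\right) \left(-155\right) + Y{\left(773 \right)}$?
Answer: $-83430$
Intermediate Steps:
$\left(-560 + 1093\right) \left(-155\right) + Y{\left(773 \right)} = \left(-560 + 1093\right) \left(-155\right) - 815 = 533 \left(-155\right) - 815 = -82615 - 815 = -83430$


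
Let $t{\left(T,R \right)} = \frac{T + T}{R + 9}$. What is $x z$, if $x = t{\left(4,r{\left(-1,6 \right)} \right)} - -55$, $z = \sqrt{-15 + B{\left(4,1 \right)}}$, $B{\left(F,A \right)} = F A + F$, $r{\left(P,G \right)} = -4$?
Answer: $\frac{283 i \sqrt{7}}{5} \approx 149.75 i$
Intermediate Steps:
$t{\left(T,R \right)} = \frac{2 T}{9 + R}$
$B{\left(F,A \right)} = F + A F$ ($B{\left(F,A \right)} = A F + F = F + A F$)
$z = i \sqrt{7}$ ($z = \sqrt{-15 + 4 \left(1 + 1\right)} = \sqrt{-15 + 4 \cdot 2} = \sqrt{-15 + 8} = \sqrt{-7} = i \sqrt{7} \approx 2.6458 i$)
$x = \frac{283}{5}$ ($x = 2 \cdot 4 \frac{1}{9 - 4} - -55 = 2 \cdot 4 \cdot \frac{1}{5} + 55 = \frac{8}{5} + 55 = \frac{283}{5} \approx 56.6$)
$x z = \frac{283 i \sqrt{7}}{5}$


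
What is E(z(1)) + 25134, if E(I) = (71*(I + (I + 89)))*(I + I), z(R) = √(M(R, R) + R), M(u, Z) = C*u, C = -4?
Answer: 24282 + 12638*I*√3 ≈ 24282.0 + 21890.0*I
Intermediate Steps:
M(u, Z) = -4*u
z(R) = √3*√(-R) (z(R) = √(-4*R + R) = √(-3*R) = √3*√(-R))
E(I) = 2*I*(6319 + 142*I) (E(I) = (71*(I + (89 + I)))*(2*I) = (71*(89 + 2*I))*(2*I) = (6319 + 142*I)*(2*I) = 2*I*(6319 + 142*I))
E(z(1)) + 25134 = 142*(√3*√(-1*1))*(89 + 2*(√3*√(-1*1))) + 25134 = 142*(√3*√(-1))*(89 + 2*(√3*√(-1))) + 25134 = 142*(√3*I)*(89 + 2*(√3*I)) + 25134 = 142*(I*√3)*(89 + 2*(I*√3)) + 25134 = 142*(I*√3)*(89 + 2*I*√3) + 25134 = 142*I*√3*(89 + 2*I*√3) + 25134 = 25134 + 142*I*√3*(89 + 2*I*√3)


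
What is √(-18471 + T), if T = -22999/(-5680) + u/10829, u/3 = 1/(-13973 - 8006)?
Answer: I*√43049525428841252647656395/48282148460 ≈ 135.89*I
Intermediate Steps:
u = -3/21979 (u = 3/(-13973 - 8006) = 3/(-21979) = 3*(-1/21979) = -3/21979 ≈ -0.00013649)
T = 5474005565369/1351900156880 (T = -22999/(-5680) - 3/21979/10829 = -22999*(-1/5680) - 3/21979*1/10829 = 22999/5680 - 3/238010591 = 5474005565369/1351900156880 ≈ 4.0491)
√(-18471 + T) = √(-18471 + 5474005565369/1351900156880) = √(-24965473792165111/1351900156880) = I*√43049525428841252647656395/48282148460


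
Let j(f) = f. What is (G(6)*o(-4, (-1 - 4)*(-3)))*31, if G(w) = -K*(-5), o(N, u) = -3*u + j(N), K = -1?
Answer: 7595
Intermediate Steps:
o(N, u) = N - 3*u (o(N, u) = -3*u + N = N - 3*u)
G(w) = -5 (G(w) = -1*(-1)*(-5) = 1*(-5) = -5)
(G(6)*o(-4, (-1 - 4)*(-3)))*31 = -5*(-4 - 3*(-1 - 4)*(-3))*31 = -5*(-4 - (-15)*(-3))*31 = -5*(-4 - 3*15)*31 = -5*(-4 - 45)*31 = -5*(-49)*31 = 245*31 = 7595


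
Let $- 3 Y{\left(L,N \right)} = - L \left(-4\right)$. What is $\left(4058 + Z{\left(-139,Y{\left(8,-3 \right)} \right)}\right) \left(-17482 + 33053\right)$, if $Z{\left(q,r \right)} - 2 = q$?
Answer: $61053891$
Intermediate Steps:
$Y{\left(L,N \right)} = - \frac{4 L}{3}$ ($Y{\left(L,N \right)} = - \frac{- L \left(-4\right)}{3} = - \frac{4 L}{3}$)
$Z{\left(q,r \right)} = 2 + q$
$\left(4058 + Z{\left(-139,Y{\left(8,-3 \right)} \right)}\right) \left(-17482 + 33053\right) = \left(4058 + \left(2 - 139\right)\right) \left(-17482 + 33053\right) = \left(4058 - 137\right) 15571 = 3921 \cdot 15571 = 61053891$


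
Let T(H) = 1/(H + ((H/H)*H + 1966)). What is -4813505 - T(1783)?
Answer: -26628309661/5532 ≈ -4.8135e+6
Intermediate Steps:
T(H) = 1/(1966 + 2*H) (T(H) = 1/(H + (1*H + 1966)) = 1/(H + (H + 1966)) = 1/(H + (1966 + H)) = 1/(1966 + 2*H))
-4813505 - T(1783) = -4813505 - 1/(2*(983 + 1783)) = -4813505 - 1/(2*2766) = -4813505 - 1*1/5532 = -4813505 - 1/5532 = -26628309661/5532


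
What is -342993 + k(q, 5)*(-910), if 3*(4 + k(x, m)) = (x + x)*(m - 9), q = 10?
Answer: -945259/3 ≈ -3.1509e+5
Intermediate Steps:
k(x, m) = -4 + 2*x*(-9 + m)/3 (k(x, m) = -4 + ((x + x)*(m - 9))/3 = -4 + ((2*x)*(-9 + m))/3 = -4 + (2*x*(-9 + m))/3 = -4 + 2*x*(-9 + m)/3)
-342993 + k(q, 5)*(-910) = -342993 + (-4 - 6*10 + (⅔)*5*10)*(-910) = -342993 + (-4 - 60 + 100/3)*(-910) = -342993 - 92/3*(-910) = -342993 + 83720/3 = -945259/3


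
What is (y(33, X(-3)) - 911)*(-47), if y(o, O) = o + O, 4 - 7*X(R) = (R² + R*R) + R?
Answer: 289379/7 ≈ 41340.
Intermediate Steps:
X(R) = 4/7 - 2*R²/7 - R/7 (X(R) = 4/7 - ((R² + R*R) + R)/7 = 4/7 - ((R² + R²) + R)/7 = 4/7 - (2*R² + R)/7 = 4/7 - (R + 2*R²)/7 = 4/7 + (-2*R²/7 - R/7) = 4/7 - 2*R²/7 - R/7)
y(o, O) = O + o
(y(33, X(-3)) - 911)*(-47) = (((4/7 - 2/7*(-3)² - ⅐*(-3)) + 33) - 911)*(-47) = (((4/7 - 2/7*9 + 3/7) + 33) - 911)*(-47) = (((4/7 - 18/7 + 3/7) + 33) - 911)*(-47) = ((-11/7 + 33) - 911)*(-47) = (220/7 - 911)*(-47) = -6157/7*(-47) = 289379/7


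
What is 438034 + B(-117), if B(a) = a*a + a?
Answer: 451606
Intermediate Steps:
B(a) = a + a² (B(a) = a² + a = a + a²)
438034 + B(-117) = 438034 - 117*(1 - 117) = 438034 - 117*(-116) = 438034 + 13572 = 451606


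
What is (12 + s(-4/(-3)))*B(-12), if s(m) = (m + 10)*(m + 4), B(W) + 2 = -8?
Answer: -6520/9 ≈ -724.44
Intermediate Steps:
B(W) = -10 (B(W) = -2 - 8 = -10)
s(m) = (4 + m)*(10 + m) (s(m) = (10 + m)*(4 + m) = (4 + m)*(10 + m))
(12 + s(-4/(-3)))*B(-12) = (12 + (40 + (-4/(-3))**2 + 14*(-4/(-3))))*(-10) = (12 + (40 + (-4*(-1/3))**2 + 14*(-4*(-1/3))))*(-10) = (12 + (40 + (4/3)**2 + 14*(4/3)))*(-10) = (12 + (40 + 16/9 + 56/3))*(-10) = (12 + 544/9)*(-10) = (652/9)*(-10) = -6520/9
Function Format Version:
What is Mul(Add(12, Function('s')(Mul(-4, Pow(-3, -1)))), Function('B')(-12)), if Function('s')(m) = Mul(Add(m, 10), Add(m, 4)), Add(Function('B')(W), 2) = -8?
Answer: Rational(-6520, 9) ≈ -724.44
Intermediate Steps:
Function('B')(W) = -10 (Function('B')(W) = Add(-2, -8) = -10)
Function('s')(m) = Mul(Add(4, m), Add(10, m)) (Function('s')(m) = Mul(Add(10, m), Add(4, m)) = Mul(Add(4, m), Add(10, m)))
Mul(Add(12, Function('s')(Mul(-4, Pow(-3, -1)))), Function('B')(-12)) = Mul(Add(12, Add(40, Pow(Mul(-4, Pow(-3, -1)), 2), Mul(14, Mul(-4, Pow(-3, -1))))), -10) = Mul(Add(12, Add(40, Pow(Mul(-4, Rational(-1, 3)), 2), Mul(14, Mul(-4, Rational(-1, 3))))), -10) = Mul(Add(12, Add(40, Pow(Rational(4, 3), 2), Mul(14, Rational(4, 3)))), -10) = Mul(Add(12, Add(40, Rational(16, 9), Rational(56, 3))), -10) = Mul(Add(12, Rational(544, 9)), -10) = Mul(Rational(652, 9), -10) = Rational(-6520, 9)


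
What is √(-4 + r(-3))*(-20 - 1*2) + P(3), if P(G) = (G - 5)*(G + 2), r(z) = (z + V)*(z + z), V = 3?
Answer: -10 - 44*I ≈ -10.0 - 44.0*I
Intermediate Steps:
r(z) = 2*z*(3 + z) (r(z) = (z + 3)*(z + z) = (3 + z)*(2*z) = 2*z*(3 + z))
P(G) = (-5 + G)*(2 + G)
√(-4 + r(-3))*(-20 - 1*2) + P(3) = √(-4 + 2*(-3)*(3 - 3))*(-20 - 1*2) + (-10 + 3² - 3*3) = √(-4 + 2*(-3)*0)*(-20 - 2) + (-10 + 9 - 9) = √(-4 + 0)*(-22) - 10 = √(-4)*(-22) - 10 = (2*I)*(-22) - 10 = -44*I - 10 = -10 - 44*I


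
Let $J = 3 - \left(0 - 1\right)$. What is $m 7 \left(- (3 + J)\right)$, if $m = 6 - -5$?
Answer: $-539$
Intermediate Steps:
$m = 11$ ($m = 6 + 5 = 11$)
$J = 4$ ($J = 3 - \left(0 - 1\right) = 3 - -1 = 3 + 1 = 4$)
$m 7 \left(- (3 + J)\right) = 11 \cdot 7 \left(- (3 + 4)\right) = 77 \left(\left(-1\right) 7\right) = 77 \left(-7\right) = -539$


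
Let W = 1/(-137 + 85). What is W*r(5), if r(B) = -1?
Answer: 1/52 ≈ 0.019231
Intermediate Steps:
W = -1/52 (W = 1/(-52) = -1/52 ≈ -0.019231)
W*r(5) = -1/52*(-1) = 1/52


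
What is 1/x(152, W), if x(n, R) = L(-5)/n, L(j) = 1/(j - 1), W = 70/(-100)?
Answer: -912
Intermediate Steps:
W = -7/10 (W = 70*(-1/100) = -7/10 ≈ -0.70000)
L(j) = 1/(-1 + j)
x(n, R) = -1/(6*n) (x(n, R) = 1/((-1 - 5)*n) = 1/((-6)*n) = -1/(6*n))
1/x(152, W) = 1/(-⅙/152) = 1/(-⅙*1/152) = 1/(-1/912) = -912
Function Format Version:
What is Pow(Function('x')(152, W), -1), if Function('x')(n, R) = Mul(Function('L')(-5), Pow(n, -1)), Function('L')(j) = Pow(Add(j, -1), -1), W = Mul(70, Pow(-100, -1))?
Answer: -912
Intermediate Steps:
W = Rational(-7, 10) (W = Mul(70, Rational(-1, 100)) = Rational(-7, 10) ≈ -0.70000)
Function('L')(j) = Pow(Add(-1, j), -1)
Function('x')(n, R) = Mul(Rational(-1, 6), Pow(n, -1)) (Function('x')(n, R) = Mul(Pow(Add(-1, -5), -1), Pow(n, -1)) = Mul(Pow(-6, -1), Pow(n, -1)) = Mul(Rational(-1, 6), Pow(n, -1)))
Pow(Function('x')(152, W), -1) = Pow(Mul(Rational(-1, 6), Pow(152, -1)), -1) = Pow(Mul(Rational(-1, 6), Rational(1, 152)), -1) = Pow(Rational(-1, 912), -1) = -912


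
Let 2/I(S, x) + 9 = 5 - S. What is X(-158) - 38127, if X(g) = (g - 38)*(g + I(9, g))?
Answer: -92675/13 ≈ -7128.8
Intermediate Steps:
I(S, x) = 2/(-4 - S) (I(S, x) = 2/(-9 + (5 - S)) = 2/(-4 - S))
X(g) = (-38 + g)*(-2/13 + g) (X(g) = (g - 38)*(g - 2/(4 + 9)) = (-38 + g)*(g - 2/13) = (-38 + g)*(-2/13 + g))
X(-158) - 38127 = (76/13 + (-158)**2 - 496/13*(-158)) - 38127 = (76/13 + 24964 + 78368/13) - 38127 = 402976/13 - 38127 = -92675/13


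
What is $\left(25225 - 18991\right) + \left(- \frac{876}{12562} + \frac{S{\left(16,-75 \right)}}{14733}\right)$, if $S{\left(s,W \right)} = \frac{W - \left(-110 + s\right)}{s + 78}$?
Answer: $\frac{54226275558371}{8698569462} \approx 6233.9$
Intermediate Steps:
$S{\left(s,W \right)} = \frac{110 + W - s}{78 + s}$
$\left(25225 - 18991\right) + \left(- \frac{876}{12562} + \frac{S{\left(16,-75 \right)}}{14733}\right) = \left(25225 - 18991\right) - \left(\frac{438}{6281} - \frac{\frac{1}{78 + 16} \left(110 - 75 - 16\right)}{14733}\right) = 6234 - \left(\frac{438}{6281} - \frac{110 - 75 - 16}{94} \cdot \frac{1}{14733}\right) = 6234 - \left(\frac{438}{6281} - \frac{1}{94} \cdot 19 \cdot \frac{1}{14733}\right) = 6234 + \left(- \frac{438}{6281} + \frac{19}{94} \cdot \frac{1}{14733}\right) = 6234 + \left(- \frac{438}{6281} + \frac{19}{1384902}\right) = 6234 - \frac{606467737}{8698569462} = \frac{54226275558371}{8698569462}$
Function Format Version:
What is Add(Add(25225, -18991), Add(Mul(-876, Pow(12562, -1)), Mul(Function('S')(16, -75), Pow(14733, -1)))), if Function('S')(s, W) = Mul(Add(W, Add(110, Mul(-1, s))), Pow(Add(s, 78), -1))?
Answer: Rational(54226275558371, 8698569462) ≈ 6233.9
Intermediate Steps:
Function('S')(s, W) = Mul(Pow(Add(78, s), -1), Add(110, W, Mul(-1, s))) (Function('S')(s, W) = Mul(Add(110, W, Mul(-1, s)), Pow(Add(78, s), -1)) = Mul(Pow(Add(78, s), -1), Add(110, W, Mul(-1, s))))
Add(Add(25225, -18991), Add(Mul(-876, Pow(12562, -1)), Mul(Function('S')(16, -75), Pow(14733, -1)))) = Add(Add(25225, -18991), Add(Mul(-876, Pow(12562, -1)), Mul(Mul(Pow(Add(78, 16), -1), Add(110, -75, Mul(-1, 16))), Pow(14733, -1)))) = Add(6234, Add(Mul(-876, Rational(1, 12562)), Mul(Mul(Pow(94, -1), Add(110, -75, -16)), Rational(1, 14733)))) = Add(6234, Add(Rational(-438, 6281), Mul(Mul(Rational(1, 94), 19), Rational(1, 14733)))) = Add(6234, Add(Rational(-438, 6281), Mul(Rational(19, 94), Rational(1, 14733)))) = Add(6234, Add(Rational(-438, 6281), Rational(19, 1384902))) = Add(6234, Rational(-606467737, 8698569462)) = Rational(54226275558371, 8698569462)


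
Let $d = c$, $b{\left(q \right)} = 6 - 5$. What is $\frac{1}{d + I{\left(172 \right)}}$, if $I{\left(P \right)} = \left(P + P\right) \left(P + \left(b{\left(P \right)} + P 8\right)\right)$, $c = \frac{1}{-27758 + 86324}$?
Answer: $\frac{58566}{31207244497} \approx 1.8767 \cdot 10^{-6}$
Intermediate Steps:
$b{\left(q \right)} = 1$
$c = \frac{1}{58566} \approx 1.7075 \cdot 10^{-5}$
$I{\left(P \right)} = 2 P \left(1 + 9 P\right)$ ($I{\left(P \right)} = \left(P + P\right) \left(P + \left(1 + P 8\right)\right) = 2 P \left(P + \left(1 + 8 P\right)\right) = 2 P \left(1 + 9 P\right)$)
$d = \frac{1}{58566} \approx 1.7075 \cdot 10^{-5}$
$\frac{1}{d + I{\left(172 \right)}} = \frac{1}{\frac{1}{58566} + 2 \cdot 172 \left(1 + 9 \cdot 172\right)} = \frac{1}{\frac{1}{58566} + 2 \cdot 172 \left(1 + 1548\right)} = \frac{1}{\frac{1}{58566} + 2 \cdot 172 \cdot 1549} = \frac{1}{\frac{1}{58566} + 532856} = \frac{1}{\frac{31207244497}{58566}} = \frac{58566}{31207244497}$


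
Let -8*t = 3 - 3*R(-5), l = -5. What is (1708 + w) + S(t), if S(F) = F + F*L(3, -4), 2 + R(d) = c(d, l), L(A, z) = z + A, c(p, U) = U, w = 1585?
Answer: 3293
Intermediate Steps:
L(A, z) = A + z
R(d) = -7 (R(d) = -2 - 5 = -7)
t = -3 (t = -(3 - 3*(-7))/8 = -(3 + 21)/8 = -1/8*24 = -3)
S(F) = 0 (S(F) = F + F*(3 - 4) = F + F*(-1) = F - F = 0)
(1708 + w) + S(t) = (1708 + 1585) + 0 = 3293 + 0 = 3293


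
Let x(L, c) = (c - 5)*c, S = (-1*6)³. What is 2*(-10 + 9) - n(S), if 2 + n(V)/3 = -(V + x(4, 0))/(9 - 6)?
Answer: -212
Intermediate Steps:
S = -216 (S = (-6)³ = -216)
x(L, c) = c*(-5 + c) (x(L, c) = (-5 + c)*c = c*(-5 + c))
n(V) = -6 - V (n(V) = -6 + 3*(-(V + 0*(-5 + 0))/(9 - 6)) = -6 + 3*(-(V + 0*(-5))/3) = -6 + 3*(-(V + 0)/3) = -6 + 3*(-V/3) = -6 - V)
2*(-10 + 9) - n(S) = 2*(-10 + 9) - (-6 - 1*(-216)) = 2*(-1) - (-6 + 216) = -2 - 1*210 = -2 - 210 = -212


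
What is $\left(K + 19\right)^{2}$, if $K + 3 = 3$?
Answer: $361$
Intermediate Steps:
$K = 0$ ($K = -3 + 3 = 0$)
$\left(K + 19\right)^{2} = \left(0 + 19\right)^{2} = 19^{2} = 361$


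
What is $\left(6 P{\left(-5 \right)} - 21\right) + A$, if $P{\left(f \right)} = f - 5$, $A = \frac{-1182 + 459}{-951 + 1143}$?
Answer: $- \frac{5425}{64} \approx -84.766$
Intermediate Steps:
$A = - \frac{241}{64}$ ($A = - \frac{723}{192} = \left(-723\right) \frac{1}{192} = - \frac{241}{64} \approx -3.7656$)
$P{\left(f \right)} = -5 + f$
$\left(6 P{\left(-5 \right)} - 21\right) + A = \left(6 \left(-5 - 5\right) - 21\right) - \frac{241}{64} = \left(6 \left(-10\right) - 21\right) - \frac{241}{64} = \left(-60 - 21\right) - \frac{241}{64} = -81 - \frac{241}{64} = - \frac{5425}{64}$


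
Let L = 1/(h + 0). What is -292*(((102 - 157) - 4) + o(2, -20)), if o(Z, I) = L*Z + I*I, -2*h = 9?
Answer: -894980/9 ≈ -99442.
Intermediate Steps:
h = -9/2 (h = -½*9 = -9/2 ≈ -4.5000)
L = -2/9 (L = 1/(-9/2 + 0) = 1/(-9/2) = -2/9 ≈ -0.22222)
o(Z, I) = I² - 2*Z/9 (o(Z, I) = -2*Z/9 + I*I = -2*Z/9 + I² = I² - 2*Z/9)
-292*(((102 - 157) - 4) + o(2, -20)) = -292*(((102 - 157) - 4) + ((-20)² - 2/9*2)) = -292*((-55 - 4) + (400 - 4/9)) = -292*(-59 + 3596/9) = -292*3065/9 = -894980/9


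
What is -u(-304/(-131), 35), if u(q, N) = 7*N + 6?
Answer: -251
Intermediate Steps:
u(q, N) = 6 + 7*N
-u(-304/(-131), 35) = -(6 + 7*35) = -(6 + 245) = -1*251 = -251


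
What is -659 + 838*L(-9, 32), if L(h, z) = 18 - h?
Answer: 21967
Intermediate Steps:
-659 + 838*L(-9, 32) = -659 + 838*(18 - 1*(-9)) = -659 + 838*(18 + 9) = -659 + 838*27 = -659 + 22626 = 21967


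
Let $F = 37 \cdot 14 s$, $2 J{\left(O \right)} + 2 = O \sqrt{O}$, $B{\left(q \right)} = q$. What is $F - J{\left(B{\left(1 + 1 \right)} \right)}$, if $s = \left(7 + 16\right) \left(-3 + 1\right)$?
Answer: $-23827 - \sqrt{2} \approx -23828.0$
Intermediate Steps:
$s = -46$ ($s = 23 \left(-2\right) = -46$)
$J{\left(O \right)} = -1 + \frac{O^{\frac{3}{2}}}{2}$ ($J{\left(O \right)} = -1 + \frac{O \sqrt{O}}{2} = -1 + \frac{O^{\frac{3}{2}}}{2}$)
$F = -23828$ ($F = 37 \cdot 14 \left(-46\right) = 518 \left(-46\right) = -23828$)
$F - J{\left(B{\left(1 + 1 \right)} \right)} = -23828 - \left(-1 + \frac{\left(1 + 1\right)^{\frac{3}{2}}}{2}\right) = -23828 - \left(-1 + \frac{2^{\frac{3}{2}}}{2}\right) = -23828 - \left(-1 + \frac{2 \sqrt{2}}{2}\right) = -23828 - \left(-1 + \sqrt{2}\right) = -23828 + \left(1 - \sqrt{2}\right) = -23827 - \sqrt{2}$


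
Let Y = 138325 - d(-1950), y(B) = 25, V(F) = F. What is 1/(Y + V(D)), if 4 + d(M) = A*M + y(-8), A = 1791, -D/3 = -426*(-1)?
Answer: 1/3629476 ≈ 2.7552e-7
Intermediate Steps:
D = -1278 (D = -(-1278)*(-1) = -3*426 = -1278)
d(M) = 21 + 1791*M (d(M) = -4 + (1791*M + 25) = -4 + (25 + 1791*M) = 21 + 1791*M)
Y = 3630754 (Y = 138325 - (21 + 1791*(-1950)) = 138325 - (21 - 3492450) = 138325 - 1*(-3492429) = 138325 + 3492429 = 3630754)
1/(Y + V(D)) = 1/(3630754 - 1278) = 1/3629476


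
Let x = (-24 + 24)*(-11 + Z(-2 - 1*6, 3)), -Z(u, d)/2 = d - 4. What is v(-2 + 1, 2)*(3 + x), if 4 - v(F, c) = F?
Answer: 15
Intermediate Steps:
v(F, c) = 4 - F
Z(u, d) = 8 - 2*d (Z(u, d) = -2*(d - 4) = -2*(-4 + d) = 8 - 2*d)
x = 0 (x = (-24 + 24)*(-11 + (8 - 2*3)) = 0*(-11 + (8 - 6)) = 0*(-11 + 2) = 0*(-9) = 0)
v(-2 + 1, 2)*(3 + x) = (4 - (-2 + 1))*(3 + 0) = (4 - 1*(-1))*3 = (4 + 1)*3 = 5*3 = 15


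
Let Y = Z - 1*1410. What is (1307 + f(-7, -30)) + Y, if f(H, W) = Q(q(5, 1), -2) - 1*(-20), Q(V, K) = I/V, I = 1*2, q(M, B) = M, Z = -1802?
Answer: -9423/5 ≈ -1884.6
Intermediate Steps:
I = 2
Q(V, K) = 2/V
f(H, W) = 102/5 (f(H, W) = 2/5 - 1*(-20) = 2*(⅕) + 20 = ⅖ + 20 = 102/5)
Y = -3212 (Y = -1802 - 1*1410 = -1802 - 1410 = -3212)
(1307 + f(-7, -30)) + Y = (1307 + 102/5) - 3212 = 6637/5 - 3212 = -9423/5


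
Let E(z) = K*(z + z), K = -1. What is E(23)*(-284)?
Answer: 13064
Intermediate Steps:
E(z) = -2*z (E(z) = -(z + z) = -2*z)
E(23)*(-284) = -2*23*(-284) = -46*(-284) = 13064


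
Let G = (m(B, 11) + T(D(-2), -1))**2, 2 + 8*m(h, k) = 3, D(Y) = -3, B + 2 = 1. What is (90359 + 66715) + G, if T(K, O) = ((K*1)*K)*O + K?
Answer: 10061761/64 ≈ 1.5722e+5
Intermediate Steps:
B = -1 (B = -2 + 1 = -1)
m(h, k) = 1/8 (m(h, k) = -1/4 + (1/8)*3 = -1/4 + 3/8 = 1/8)
T(K, O) = K + O*K**2 (T(K, O) = (K*K)*O + K = K**2*O + K = O*K**2 + K = K + O*K**2)
G = 9025/64 (G = (1/8 - 3*(1 - 3*(-1)))**2 = (1/8 - 3*(1 + 3))**2 = (1/8 - 3*4)**2 = (1/8 - 12)**2 = (-95/8)**2 = 9025/64 ≈ 141.02)
(90359 + 66715) + G = (90359 + 66715) + 9025/64 = 157074 + 9025/64 = 10061761/64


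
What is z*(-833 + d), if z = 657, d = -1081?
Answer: -1257498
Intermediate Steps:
z*(-833 + d) = 657*(-833 - 1081) = 657*(-1914) = -1257498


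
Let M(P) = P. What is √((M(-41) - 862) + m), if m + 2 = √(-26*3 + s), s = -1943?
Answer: √(-905 + I*√2021) ≈ 0.74696 + 30.092*I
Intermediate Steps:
m = -2 + I*√2021 (m = -2 + √(-26*3 - 1943) = -2 + √(-78 - 1943) = -2 + √(-2021) = -2 + I*√2021 ≈ -2.0 + 44.956*I)
√((M(-41) - 862) + m) = √((-41 - 862) + (-2 + I*√2021)) = √(-903 + (-2 + I*√2021)) = √(-905 + I*√2021)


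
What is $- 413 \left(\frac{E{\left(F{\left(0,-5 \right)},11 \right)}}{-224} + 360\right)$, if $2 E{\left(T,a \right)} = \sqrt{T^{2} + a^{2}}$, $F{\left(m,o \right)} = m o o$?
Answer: $- \frac{9514871}{64} \approx -1.4867 \cdot 10^{5}$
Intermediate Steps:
$F{\left(m,o \right)} = m o^{2}$
$E{\left(T,a \right)} = \frac{\sqrt{T^{2} + a^{2}}}{2}$
$- 413 \left(\frac{E{\left(F{\left(0,-5 \right)},11 \right)}}{-224} + 360\right) = - 413 \left(\frac{\frac{1}{2} \sqrt{\left(0 \left(-5\right)^{2}\right)^{2} + 11^{2}}}{-224} + 360\right) = - 413 \left(\frac{\sqrt{\left(0 \cdot 25\right)^{2} + 121}}{2} \left(- \frac{1}{224}\right) + 360\right) = - 413 \left(\frac{\sqrt{0^{2} + 121}}{2} \left(- \frac{1}{224}\right) + 360\right) = - 413 \left(\frac{\sqrt{0 + 121}}{2} \left(- \frac{1}{224}\right) + 360\right) = - 413 \left(\frac{\sqrt{121}}{2} \left(- \frac{1}{224}\right) + 360\right) = - 413 \left(\frac{1}{2} \cdot 11 \left(- \frac{1}{224}\right) + 360\right) = - 413 \left(\frac{11}{2} \left(- \frac{1}{224}\right) + 360\right) = - 413 \left(- \frac{11}{448} + 360\right) = \left(-413\right) \frac{161269}{448} = - \frac{9514871}{64}$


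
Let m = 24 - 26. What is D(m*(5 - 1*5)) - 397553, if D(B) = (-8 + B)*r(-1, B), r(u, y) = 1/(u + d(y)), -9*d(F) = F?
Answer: -397545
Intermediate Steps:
d(F) = -F/9
m = -2
r(u, y) = 1/(u - y/9)
D(B) = 9*(-8 + B)/(-9 - B) (D(B) = (-8 + B)*(9/(-B + 9*(-1))) = (-8 + B)*(9/(-B - 9)) = (-8 + B)*(9/(-9 - B)) = 9*(-8 + B)/(-9 - B))
D(m*(5 - 1*5)) - 397553 = 9*(8 - (-2)*(5 - 1*5))/(9 - 2*(5 - 1*5)) - 397553 = 9*(8 - (-2)*(5 - 5))/(9 - 2*(5 - 5)) - 397553 = 9*(8 - (-2)*0)/(9 - 2*0) - 397553 = 9*(8 - 1*0)/(9 + 0) - 397553 = 9*(8 + 0)/9 - 397553 = 9*(⅑)*8 - 397553 = 8 - 397553 = -397545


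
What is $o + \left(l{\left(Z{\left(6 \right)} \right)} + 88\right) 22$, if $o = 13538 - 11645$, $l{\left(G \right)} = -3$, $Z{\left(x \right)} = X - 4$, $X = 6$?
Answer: $3763$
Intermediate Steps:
$Z{\left(x \right)} = 2$ ($Z{\left(x \right)} = 6 - 4 = 2$)
$o = 1893$ ($o = 13538 - 11645 = 1893$)
$o + \left(l{\left(Z{\left(6 \right)} \right)} + 88\right) 22 = 1893 + \left(-3 + 88\right) 22 = 1893 + 85 \cdot 22 = 1893 + 1870 = 3763$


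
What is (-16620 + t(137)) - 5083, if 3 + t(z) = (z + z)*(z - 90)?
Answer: -8828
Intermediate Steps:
t(z) = -3 + 2*z*(-90 + z) (t(z) = -3 + (z + z)*(z - 90) = -3 + (2*z)*(-90 + z) = -3 + 2*z*(-90 + z))
(-16620 + t(137)) - 5083 = (-16620 + (-3 - 180*137 + 2*137**2)) - 5083 = (-16620 + (-3 - 24660 + 2*18769)) - 5083 = (-16620 + (-3 - 24660 + 37538)) - 5083 = (-16620 + 12875) - 5083 = -3745 - 5083 = -8828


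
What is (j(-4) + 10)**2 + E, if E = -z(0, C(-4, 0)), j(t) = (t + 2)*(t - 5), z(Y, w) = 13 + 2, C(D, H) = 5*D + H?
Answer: 769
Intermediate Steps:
C(D, H) = H + 5*D
z(Y, w) = 15
j(t) = (-5 + t)*(2 + t) (j(t) = (2 + t)*(-5 + t) = (-5 + t)*(2 + t))
E = -15 (E = -1*15 = -15)
(j(-4) + 10)**2 + E = ((-10 + (-4)**2 - 3*(-4)) + 10)**2 - 15 = ((-10 + 16 + 12) + 10)**2 - 15 = (18 + 10)**2 - 15 = 28**2 - 15 = 784 - 15 = 769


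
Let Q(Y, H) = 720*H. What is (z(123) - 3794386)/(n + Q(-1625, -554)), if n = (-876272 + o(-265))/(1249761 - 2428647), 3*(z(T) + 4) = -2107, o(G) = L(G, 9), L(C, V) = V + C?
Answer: 2236990610237/235116585576 ≈ 9.5144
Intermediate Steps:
L(C, V) = C + V
o(G) = 9 + G (o(G) = G + 9 = 9 + G)
z(T) = -2119/3 (z(T) = -4 + (⅓)*(-2107) = -4 - 2107/3 = -2119/3)
n = 146088/196481 (n = (-876272 + (9 - 265))/(1249761 - 2428647) = (-876272 - 256)/(-1178886) = -876528*(-1/1178886) = 146088/196481 ≈ 0.74352)
(z(123) - 3794386)/(n + Q(-1625, -554)) = (-2119/3 - 3794386)/(146088/196481 + 720*(-554)) = -11385277/(3*(146088/196481 - 398880)) = -11385277/(3*(-78372195192/196481)) = -11385277/3*(-196481/78372195192) = 2236990610237/235116585576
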